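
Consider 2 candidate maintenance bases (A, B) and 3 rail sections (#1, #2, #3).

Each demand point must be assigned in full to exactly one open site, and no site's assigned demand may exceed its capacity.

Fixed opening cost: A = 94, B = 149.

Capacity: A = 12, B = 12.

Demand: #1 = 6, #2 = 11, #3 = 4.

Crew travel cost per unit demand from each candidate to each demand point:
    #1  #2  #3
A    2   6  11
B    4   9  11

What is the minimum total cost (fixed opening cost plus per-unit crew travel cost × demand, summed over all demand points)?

377

Open {A, B}; cheapest assignment that respects the capacities:
  A (cap 12, load 11): #2 — cost 11×6 = 66
  B (cap 12, load 10): #1, #3 — cost 6×4 + 4×11 = 68
  Shipping 134, fixed 243 → total 377.
  Any other capacity-feasible assignment to {A, B} ships for at least 134.
Total demand is 21 and no other set of sites has combined capacity ≥ 21, so {A, B} is the only feasible choice of open sites. Minimum: 377.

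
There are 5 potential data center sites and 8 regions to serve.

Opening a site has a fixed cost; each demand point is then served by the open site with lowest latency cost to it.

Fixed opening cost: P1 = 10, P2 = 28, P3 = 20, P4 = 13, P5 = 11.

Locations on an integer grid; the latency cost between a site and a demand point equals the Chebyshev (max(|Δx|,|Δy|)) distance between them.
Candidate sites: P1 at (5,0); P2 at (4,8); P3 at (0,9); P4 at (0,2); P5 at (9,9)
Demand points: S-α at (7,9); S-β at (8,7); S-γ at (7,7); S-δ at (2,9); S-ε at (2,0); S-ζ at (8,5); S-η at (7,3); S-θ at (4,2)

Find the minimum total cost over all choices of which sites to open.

Open {P1, P5}: assign each demand point to its cheapest open site.
  S-α→P5 2, S-β→P5 2, S-γ→P5 2, S-δ→P5 7, S-ε→P1 3, S-ζ→P5 4, S-η→P1 3, S-θ→P1 2
  latency cost 25, fixed 21 → total 46.
Compare {P5}: latency cost 39 + fixed 11 = 50.
Compare {P4, P5}: latency cost 29 + fixed 24 = 53.
Compare {P1}: latency cost 45 + fixed 10 = 55.
All other subsets cost ≥ 50. Minimum total cost: 46.

46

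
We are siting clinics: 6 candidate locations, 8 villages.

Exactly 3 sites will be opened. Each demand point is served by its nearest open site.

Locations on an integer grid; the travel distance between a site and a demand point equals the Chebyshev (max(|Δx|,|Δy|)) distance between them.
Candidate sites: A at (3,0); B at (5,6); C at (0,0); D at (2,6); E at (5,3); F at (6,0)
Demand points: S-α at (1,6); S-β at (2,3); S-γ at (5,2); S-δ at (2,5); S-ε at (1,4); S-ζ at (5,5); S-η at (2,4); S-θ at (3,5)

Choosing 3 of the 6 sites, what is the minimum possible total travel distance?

Open {B, D, E}.
  S-α→D 1, S-β→B 3, S-γ→E 1, S-δ→D 1, S-ε→D 2, S-ζ→B 1, S-η→D 2, S-θ→D 1  ⇒ total 12.
Compare {A, B, D}: total 13.
Compare {A, D, E}: total 13.
No size-3 selection does better; minimum is 12.

12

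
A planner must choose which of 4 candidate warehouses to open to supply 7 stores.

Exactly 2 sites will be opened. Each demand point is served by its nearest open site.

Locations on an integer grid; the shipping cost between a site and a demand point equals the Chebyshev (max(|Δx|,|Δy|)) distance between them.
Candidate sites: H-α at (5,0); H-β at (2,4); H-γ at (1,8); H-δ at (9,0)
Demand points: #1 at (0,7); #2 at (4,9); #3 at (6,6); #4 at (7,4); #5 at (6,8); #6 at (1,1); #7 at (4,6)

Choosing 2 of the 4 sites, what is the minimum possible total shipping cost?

Open {H-β, H-γ}.
  #1→H-γ 1, #2→H-γ 3, #3→H-β 4, #4→H-β 5, #5→H-β 4, #6→H-β 3, #7→H-β 2  ⇒ total 22.
Compare {H-α, H-β}: total 25.
Compare {H-α, H-γ}: total 25.
No size-2 selection does better; minimum is 22.

22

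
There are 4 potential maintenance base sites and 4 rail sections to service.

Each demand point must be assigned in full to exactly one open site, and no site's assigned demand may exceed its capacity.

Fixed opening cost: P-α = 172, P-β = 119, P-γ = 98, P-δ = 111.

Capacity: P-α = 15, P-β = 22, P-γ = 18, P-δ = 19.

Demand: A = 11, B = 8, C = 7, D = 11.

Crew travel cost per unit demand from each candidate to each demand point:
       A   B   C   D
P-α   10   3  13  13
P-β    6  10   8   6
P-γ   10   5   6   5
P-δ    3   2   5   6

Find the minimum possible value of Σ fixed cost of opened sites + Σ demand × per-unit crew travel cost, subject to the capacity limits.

355

Open {P-γ, P-δ}; cheapest assignment that respects the capacities:
  P-γ (cap 18, load 18): C, D — cost 7×6 + 11×5 = 97
  P-δ (cap 19, load 19): A, B — cost 11×3 + 8×2 = 49
  Shipping 146, fixed 209 → total 355.
  Any other capacity-feasible assignment to {P-γ, P-δ} ships for at least 146.
Compare {P-β, P-δ}: its best feasible assignment gives total 401.
Compare {P-β, P-γ}: its best feasible assignment gives total 431.
Every other set of open sites that can feasibly serve all demand totals ≥ 401 even under its best assignment. Minimum: 355.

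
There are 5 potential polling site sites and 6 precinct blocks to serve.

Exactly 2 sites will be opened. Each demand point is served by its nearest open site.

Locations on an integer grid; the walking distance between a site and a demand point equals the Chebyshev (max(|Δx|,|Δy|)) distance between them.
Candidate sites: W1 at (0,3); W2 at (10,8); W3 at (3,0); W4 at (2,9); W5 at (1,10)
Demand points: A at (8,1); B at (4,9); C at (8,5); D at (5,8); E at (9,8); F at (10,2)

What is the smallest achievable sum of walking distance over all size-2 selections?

Open {W2, W4}.
  A→W2 7, B→W4 2, C→W2 3, D→W4 3, E→W2 1, F→W2 6  ⇒ total 22.
Compare {W2, W5}: total 24.
Compare {W2, W3}: total 26.
No size-2 selection does better; minimum is 22.

22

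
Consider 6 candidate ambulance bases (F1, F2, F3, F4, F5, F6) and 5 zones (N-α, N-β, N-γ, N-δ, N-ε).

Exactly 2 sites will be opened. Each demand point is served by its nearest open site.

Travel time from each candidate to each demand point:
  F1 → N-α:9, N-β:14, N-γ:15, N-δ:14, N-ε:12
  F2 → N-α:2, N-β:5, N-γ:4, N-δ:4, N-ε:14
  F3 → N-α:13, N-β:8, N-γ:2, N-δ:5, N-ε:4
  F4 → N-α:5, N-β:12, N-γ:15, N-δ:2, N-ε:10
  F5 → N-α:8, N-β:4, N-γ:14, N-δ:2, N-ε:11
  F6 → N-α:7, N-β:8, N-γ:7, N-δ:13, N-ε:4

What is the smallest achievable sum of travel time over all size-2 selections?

Open {F2, F3}.
  N-α→F2 2, N-β→F2 5, N-γ→F3 2, N-δ→F2 4, N-ε→F3 4  ⇒ total 17.
Compare {F2, F6}: total 19.
Compare {F3, F5}: total 20.
No size-2 selection does better; minimum is 17.

17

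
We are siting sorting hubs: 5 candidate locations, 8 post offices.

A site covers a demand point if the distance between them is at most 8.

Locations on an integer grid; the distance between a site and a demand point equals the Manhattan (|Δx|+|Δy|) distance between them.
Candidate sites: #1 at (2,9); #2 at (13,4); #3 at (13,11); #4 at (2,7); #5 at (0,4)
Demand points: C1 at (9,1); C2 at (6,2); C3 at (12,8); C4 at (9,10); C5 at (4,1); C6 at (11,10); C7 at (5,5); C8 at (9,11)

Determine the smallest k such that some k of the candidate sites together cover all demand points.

3

Coverage sets (demand points within 8 of each site):
  #1: {C4, C7}
  #2: {C1, C3, C6}
  #3: {C3, C4, C6, C8}
  #4: {C5, C7}
  #5: {C2, C5, C7}
No 2 sites suffice: every size-2 union leaves at least one demand point uncovered.
But {#2, #3, #5} covers everything, so the minimum is 3.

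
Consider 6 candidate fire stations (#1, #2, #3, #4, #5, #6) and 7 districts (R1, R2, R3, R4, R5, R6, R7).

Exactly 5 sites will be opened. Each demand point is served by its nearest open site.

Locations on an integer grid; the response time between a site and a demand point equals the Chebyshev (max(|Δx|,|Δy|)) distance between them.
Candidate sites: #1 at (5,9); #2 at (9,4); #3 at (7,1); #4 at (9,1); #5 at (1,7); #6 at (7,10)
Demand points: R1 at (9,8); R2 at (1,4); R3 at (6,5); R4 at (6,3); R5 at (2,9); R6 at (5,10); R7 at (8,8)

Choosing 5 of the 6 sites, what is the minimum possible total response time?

15

Open {#1, #2, #3, #5, #6}.
  R1→#6 2, R2→#5 3, R3→#2 3, R4→#3 2, R5→#5 2, R6→#1 1, R7→#6 2  ⇒ total 15.
Compare {#1, #2, #4, #5, #6}: total 16.
Compare {#1, #3, #4, #5, #6}: total 16.
No size-5 selection does better; minimum is 15.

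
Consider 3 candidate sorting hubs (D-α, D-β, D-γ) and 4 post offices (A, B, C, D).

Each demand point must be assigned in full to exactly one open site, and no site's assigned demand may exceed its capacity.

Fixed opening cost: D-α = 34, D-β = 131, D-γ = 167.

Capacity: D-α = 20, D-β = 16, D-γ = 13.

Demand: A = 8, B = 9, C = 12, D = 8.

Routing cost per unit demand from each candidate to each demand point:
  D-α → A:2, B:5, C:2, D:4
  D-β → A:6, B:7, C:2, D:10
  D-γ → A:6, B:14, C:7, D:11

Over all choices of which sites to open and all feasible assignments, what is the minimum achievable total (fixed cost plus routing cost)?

481

Open {D-α, D-β, D-γ}; cheapest assignment that respects the capacities:
  D-α (cap 20, load 17): B, D — cost 9×5 + 8×4 = 77
  D-β (cap 16, load 12): C — cost 12×2 = 24
  D-γ (cap 13, load 8): A — cost 8×6 = 48
  Shipping 149, fixed 332 → total 481.
  Any other capacity-feasible assignment to {D-α, D-β, D-γ} ships for at least 149.
Total demand is 37 and no other set of sites has combined capacity ≥ 37, so {D-α, D-β, D-γ} is the only feasible choice of open sites. Minimum: 481.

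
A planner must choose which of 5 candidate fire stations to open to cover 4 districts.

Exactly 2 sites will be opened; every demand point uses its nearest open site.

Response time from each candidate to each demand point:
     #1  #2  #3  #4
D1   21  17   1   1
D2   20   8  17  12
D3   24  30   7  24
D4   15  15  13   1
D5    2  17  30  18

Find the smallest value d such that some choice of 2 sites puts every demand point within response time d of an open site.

15

Open {D1, D4}.
  Farthest demand point is #1 at response time 15 (to D4); all others are ≤ 15.
With {D2, D4} the worst case is 15.
With {D3, D4} the worst case is 15.
No size-2 selection achieves below 15.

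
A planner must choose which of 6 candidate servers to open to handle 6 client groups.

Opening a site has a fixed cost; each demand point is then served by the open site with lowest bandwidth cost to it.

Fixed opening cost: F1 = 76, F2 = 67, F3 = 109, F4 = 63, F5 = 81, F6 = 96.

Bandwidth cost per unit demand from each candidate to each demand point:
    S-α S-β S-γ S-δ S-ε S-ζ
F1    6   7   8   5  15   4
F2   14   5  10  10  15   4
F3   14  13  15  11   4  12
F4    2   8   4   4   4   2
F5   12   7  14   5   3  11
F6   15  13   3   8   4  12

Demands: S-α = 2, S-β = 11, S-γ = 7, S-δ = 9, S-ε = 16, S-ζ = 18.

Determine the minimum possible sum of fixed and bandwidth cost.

319

Open {F4}: assign each demand point to its cheapest open site.
  S-α→F4 2×2=4, S-β→F4 11×8=88, S-γ→F4 7×4=28, S-δ→F4 9×4=36, S-ε→F4 16×4=64, S-ζ→F4 18×2=36
  bandwidth cost 256, fixed 63 → total 319.
Compare {F2, F4}: bandwidth cost 223 + fixed 130 = 353.
Compare {F4, F5}: bandwidth cost 229 + fixed 144 = 373.
Compare {F1, F4}: bandwidth cost 245 + fixed 139 = 384.
All other subsets cost ≥ 353. Minimum total cost: 319.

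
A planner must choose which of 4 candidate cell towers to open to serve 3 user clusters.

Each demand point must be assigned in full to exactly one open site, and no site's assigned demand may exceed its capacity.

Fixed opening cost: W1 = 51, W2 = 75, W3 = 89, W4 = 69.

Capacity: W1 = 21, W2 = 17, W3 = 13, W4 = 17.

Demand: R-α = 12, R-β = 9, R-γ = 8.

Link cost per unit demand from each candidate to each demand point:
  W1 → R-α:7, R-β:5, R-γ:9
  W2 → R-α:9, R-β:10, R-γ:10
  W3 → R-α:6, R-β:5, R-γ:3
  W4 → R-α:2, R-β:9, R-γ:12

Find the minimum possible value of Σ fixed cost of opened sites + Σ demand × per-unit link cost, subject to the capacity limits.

Open {W1, W4}; cheapest assignment that respects the capacities:
  W1 (cap 21, load 17): R-β, R-γ — cost 9×5 + 8×9 = 117
  W4 (cap 17, load 12): R-α — cost 12×2 = 24
  Shipping 141, fixed 120 → total 261.
  Any other capacity-feasible assignment to {W1, W4} ships for at least 141.
Compare {W1, W3}: its best feasible assignment gives total 293.
Compare {W1, W3, W4}: its best feasible assignment gives total 302.
Every other set of open sites that can feasibly serve all demand totals ≥ 293 even under its best assignment. Minimum: 261.

261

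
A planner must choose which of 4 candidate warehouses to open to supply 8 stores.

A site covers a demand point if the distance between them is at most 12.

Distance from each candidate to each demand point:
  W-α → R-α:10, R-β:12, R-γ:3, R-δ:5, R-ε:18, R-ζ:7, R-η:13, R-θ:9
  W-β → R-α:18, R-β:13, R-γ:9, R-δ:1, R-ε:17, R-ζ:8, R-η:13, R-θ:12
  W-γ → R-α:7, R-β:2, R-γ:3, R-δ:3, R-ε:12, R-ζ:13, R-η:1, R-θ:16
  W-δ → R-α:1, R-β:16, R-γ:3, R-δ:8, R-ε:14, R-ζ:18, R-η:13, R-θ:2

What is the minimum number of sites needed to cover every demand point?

Coverage sets (demand points within 12 of each site):
  W-α: {R-α, R-β, R-γ, R-δ, R-ζ, R-θ}
  W-β: {R-γ, R-δ, R-ζ, R-θ}
  W-γ: {R-α, R-β, R-γ, R-δ, R-ε, R-η}
  W-δ: {R-α, R-γ, R-δ, R-θ}
No single site covers all 8 demand points.
But {W-α, W-γ} covers everything, so the minimum is 2.

2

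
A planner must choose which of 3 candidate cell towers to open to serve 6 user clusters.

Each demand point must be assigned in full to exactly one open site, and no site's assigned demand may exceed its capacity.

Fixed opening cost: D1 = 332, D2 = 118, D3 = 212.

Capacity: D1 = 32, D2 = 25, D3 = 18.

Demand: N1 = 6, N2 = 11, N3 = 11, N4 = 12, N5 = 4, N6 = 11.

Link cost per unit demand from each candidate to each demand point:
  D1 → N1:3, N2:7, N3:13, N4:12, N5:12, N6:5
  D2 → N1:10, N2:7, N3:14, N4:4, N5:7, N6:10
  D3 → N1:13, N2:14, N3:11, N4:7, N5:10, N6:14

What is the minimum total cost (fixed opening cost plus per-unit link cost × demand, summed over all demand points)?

839

Open {D1, D2}; cheapest assignment that respects the capacities:
  D1 (cap 32, load 32): N1, N3, N5, N6 — cost 6×3 + 11×13 + 4×12 + 11×5 = 264
  D2 (cap 25, load 23): N2, N4 — cost 11×7 + 12×4 = 125
  Shipping 389, fixed 450 → total 839.
  Any other capacity-feasible assignment to {D1, D2} ships for at least 389.
Compare {D1, D2, D3}: its best feasible assignment gives total 1009.
Every other set of open sites that can feasibly serve all demand totals ≥ 1009 even under its best assignment. Minimum: 839.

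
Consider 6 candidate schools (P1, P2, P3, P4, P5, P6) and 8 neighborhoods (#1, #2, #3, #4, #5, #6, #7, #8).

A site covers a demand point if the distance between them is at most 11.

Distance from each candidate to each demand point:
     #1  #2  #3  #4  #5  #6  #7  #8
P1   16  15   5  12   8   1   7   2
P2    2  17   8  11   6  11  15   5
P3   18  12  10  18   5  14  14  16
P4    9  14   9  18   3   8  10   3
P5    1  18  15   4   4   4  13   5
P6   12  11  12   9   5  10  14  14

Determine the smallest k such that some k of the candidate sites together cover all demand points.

2

Coverage sets (demand points within 11 of each site):
  P1: {#3, #5, #6, #7, #8}
  P2: {#1, #3, #4, #5, #6, #8}
  P3: {#3, #5}
  P4: {#1, #3, #5, #6, #7, #8}
  P5: {#1, #4, #5, #6, #8}
  P6: {#2, #4, #5, #6}
No single site covers all 8 demand points.
But {P4, P6} covers everything, so the minimum is 2.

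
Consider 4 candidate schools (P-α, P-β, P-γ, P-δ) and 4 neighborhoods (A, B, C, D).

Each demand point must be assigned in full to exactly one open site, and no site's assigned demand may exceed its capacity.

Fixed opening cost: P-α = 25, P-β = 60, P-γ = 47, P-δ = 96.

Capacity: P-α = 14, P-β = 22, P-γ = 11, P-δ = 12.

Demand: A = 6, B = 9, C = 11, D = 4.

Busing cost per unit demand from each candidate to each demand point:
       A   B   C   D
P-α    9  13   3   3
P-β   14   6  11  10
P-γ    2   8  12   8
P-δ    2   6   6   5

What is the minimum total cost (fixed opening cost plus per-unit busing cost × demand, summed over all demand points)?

Open {P-α, P-β, P-γ}; cheapest assignment that respects the capacities:
  P-α (cap 14, load 11): C — cost 11×3 = 33
  P-β (cap 22, load 9): B — cost 9×6 = 54
  P-γ (cap 11, load 10): A, D — cost 6×2 + 4×8 = 44
  Shipping 131, fixed 132 → total 263.
  Any other capacity-feasible assignment to {P-α, P-β, P-γ} ships for at least 131.
Compare {P-α, P-β}: its best feasible assignment gives total 296.
Compare {P-α, P-γ, P-δ}: its best feasible assignment gives total 299.
Every other set of open sites that can feasibly serve all demand totals ≥ 296 even under its best assignment. Minimum: 263.

263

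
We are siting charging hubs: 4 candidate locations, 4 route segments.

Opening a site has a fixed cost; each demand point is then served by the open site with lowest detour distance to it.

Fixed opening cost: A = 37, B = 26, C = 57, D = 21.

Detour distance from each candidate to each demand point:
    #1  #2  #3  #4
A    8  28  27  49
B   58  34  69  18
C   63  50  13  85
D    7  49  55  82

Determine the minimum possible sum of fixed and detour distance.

Open {A, B}: assign each demand point to its cheapest open site.
  #1→A 8, #2→A 28, #3→A 27, #4→B 18
  detour distance 81, fixed 63 → total 144.
Compare {A}: detour distance 112 + fixed 37 = 149.
Compare {B, D}: detour distance 114 + fixed 47 = 161.
Compare {A, B, D}: detour distance 80 + fixed 84 = 164.
All other subsets cost ≥ 149. Minimum total cost: 144.

144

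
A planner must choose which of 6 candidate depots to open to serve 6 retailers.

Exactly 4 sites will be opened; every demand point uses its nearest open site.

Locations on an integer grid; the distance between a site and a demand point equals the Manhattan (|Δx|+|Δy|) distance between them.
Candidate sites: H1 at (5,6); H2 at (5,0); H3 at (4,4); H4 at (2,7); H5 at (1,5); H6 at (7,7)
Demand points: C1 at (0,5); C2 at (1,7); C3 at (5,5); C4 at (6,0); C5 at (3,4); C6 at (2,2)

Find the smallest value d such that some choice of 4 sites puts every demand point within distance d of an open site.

Open {H1, H2, H3, H4}.
  Farthest demand point is C1 at distance 4 (to H4); all others are ≤ 4.
With {H1, H2, H3, H5} the worst case is 4.
With {H1, H2, H4, H5} the worst case is 4.
No size-4 selection achieves below 4.

4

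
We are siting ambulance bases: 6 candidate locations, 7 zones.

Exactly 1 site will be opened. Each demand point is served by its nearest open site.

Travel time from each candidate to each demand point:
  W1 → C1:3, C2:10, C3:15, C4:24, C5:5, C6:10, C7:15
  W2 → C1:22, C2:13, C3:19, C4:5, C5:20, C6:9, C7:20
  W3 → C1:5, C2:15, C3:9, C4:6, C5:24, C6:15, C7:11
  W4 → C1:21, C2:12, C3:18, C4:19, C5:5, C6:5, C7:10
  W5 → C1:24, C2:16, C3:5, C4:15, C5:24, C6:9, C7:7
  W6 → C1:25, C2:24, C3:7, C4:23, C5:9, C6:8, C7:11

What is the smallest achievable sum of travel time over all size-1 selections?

82

Open {W1}.
  C1→W1 3, C2→W1 10, C3→W1 15, C4→W1 24, C5→W1 5, C6→W1 10, C7→W1 15  ⇒ total 82.
Compare {W3}: total 85.
Compare {W4}: total 90.
No size-1 selection does better; minimum is 82.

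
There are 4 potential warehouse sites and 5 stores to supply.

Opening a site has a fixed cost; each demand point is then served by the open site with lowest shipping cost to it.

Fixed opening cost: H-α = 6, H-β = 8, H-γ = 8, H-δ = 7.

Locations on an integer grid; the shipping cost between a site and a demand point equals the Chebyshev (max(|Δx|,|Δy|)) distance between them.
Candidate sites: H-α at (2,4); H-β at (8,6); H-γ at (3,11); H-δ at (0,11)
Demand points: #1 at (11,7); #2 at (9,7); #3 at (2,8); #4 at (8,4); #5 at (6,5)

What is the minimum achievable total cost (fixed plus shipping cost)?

22

Open {H-β}: assign each demand point to its cheapest open site.
  #1→H-β 3, #2→H-β 1, #3→H-β 6, #4→H-β 2, #5→H-β 2
  shipping cost 14, fixed 8 → total 22.
Compare {H-α, H-β}: shipping cost 12 + fixed 14 = 26.
Compare {H-β, H-δ}: shipping cost 11 + fixed 15 = 26.
Compare {H-β, H-γ}: shipping cost 11 + fixed 16 = 27.
All other subsets cost ≥ 26. Minimum total cost: 22.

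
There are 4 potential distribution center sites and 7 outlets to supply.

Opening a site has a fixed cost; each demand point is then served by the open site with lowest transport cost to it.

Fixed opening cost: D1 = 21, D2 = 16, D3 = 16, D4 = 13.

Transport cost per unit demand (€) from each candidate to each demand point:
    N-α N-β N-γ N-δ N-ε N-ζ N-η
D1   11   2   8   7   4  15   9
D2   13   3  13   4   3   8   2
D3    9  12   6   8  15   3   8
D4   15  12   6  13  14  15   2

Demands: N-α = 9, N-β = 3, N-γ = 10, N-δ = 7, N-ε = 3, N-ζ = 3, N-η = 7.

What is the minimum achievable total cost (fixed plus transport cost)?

242

Open {D2, D3}: assign each demand point to its cheapest open site.
  N-α→D3 9×9=81, N-β→D2 3×3=9, N-γ→D3 10×6=60, N-δ→D2 7×4=28, N-ε→D2 3×3=9, N-ζ→D3 3×3=9, N-η→D2 7×2=14
  transport cost 210, fixed 32 → total 242.
Compare {D2, D3, D4}: transport cost 210 + fixed 45 = 255.
Compare {D1, D2, D3}: transport cost 207 + fixed 53 = 260.
Compare {D1, D2, D3, D4}: transport cost 207 + fixed 66 = 273.
All other subsets cost ≥ 255. Minimum total cost: 242.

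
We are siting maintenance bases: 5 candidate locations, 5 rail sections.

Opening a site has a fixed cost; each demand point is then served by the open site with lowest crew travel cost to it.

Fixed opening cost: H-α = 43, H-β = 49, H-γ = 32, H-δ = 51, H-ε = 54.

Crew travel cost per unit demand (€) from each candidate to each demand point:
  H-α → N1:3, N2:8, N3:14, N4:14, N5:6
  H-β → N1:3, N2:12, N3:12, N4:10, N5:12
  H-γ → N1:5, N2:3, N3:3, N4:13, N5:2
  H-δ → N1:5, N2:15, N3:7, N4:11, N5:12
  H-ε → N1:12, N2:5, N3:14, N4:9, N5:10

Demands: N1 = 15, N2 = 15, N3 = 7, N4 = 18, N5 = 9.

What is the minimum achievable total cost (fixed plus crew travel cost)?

390

Open {H-β, H-γ}: assign each demand point to its cheapest open site.
  N1→H-β 15×3=45, N2→H-γ 15×3=45, N3→H-γ 7×3=21, N4→H-β 18×10=180, N5→H-γ 9×2=18
  crew travel cost 309, fixed 81 → total 390.
Compare {H-γ, H-ε}: crew travel cost 321 + fixed 86 = 407.
Compare {H-α, H-γ, H-ε}: crew travel cost 291 + fixed 129 = 420.
Compare {H-γ}: crew travel cost 393 + fixed 32 = 425.
All other subsets cost ≥ 407. Minimum total cost: 390.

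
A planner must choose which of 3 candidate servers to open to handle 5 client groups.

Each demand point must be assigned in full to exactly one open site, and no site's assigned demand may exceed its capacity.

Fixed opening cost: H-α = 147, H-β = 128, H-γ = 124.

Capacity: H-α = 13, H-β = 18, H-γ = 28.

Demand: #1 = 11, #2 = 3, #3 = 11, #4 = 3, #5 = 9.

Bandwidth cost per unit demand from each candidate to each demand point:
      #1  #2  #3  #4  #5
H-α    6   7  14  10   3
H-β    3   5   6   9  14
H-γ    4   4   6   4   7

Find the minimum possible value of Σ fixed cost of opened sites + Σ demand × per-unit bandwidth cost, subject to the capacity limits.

Open {H-α, H-γ}; cheapest assignment that respects the capacities:
  H-α (cap 13, load 9): #5 — cost 9×3 = 27
  H-γ (cap 28, load 28): #1, #2, #3, #4 — cost 11×4 + 3×4 + 11×6 + 3×4 = 134
  Shipping 161, fixed 271 → total 432.
  Any other capacity-feasible assignment to {H-α, H-γ} ships for at least 161.
Compare {H-β, H-γ}: its best feasible assignment gives total 438.
Compare {H-α, H-β, H-γ}: its best feasible assignment gives total 549.
Every other set of open sites that can feasibly serve all demand totals ≥ 438 even under its best assignment. Minimum: 432.

432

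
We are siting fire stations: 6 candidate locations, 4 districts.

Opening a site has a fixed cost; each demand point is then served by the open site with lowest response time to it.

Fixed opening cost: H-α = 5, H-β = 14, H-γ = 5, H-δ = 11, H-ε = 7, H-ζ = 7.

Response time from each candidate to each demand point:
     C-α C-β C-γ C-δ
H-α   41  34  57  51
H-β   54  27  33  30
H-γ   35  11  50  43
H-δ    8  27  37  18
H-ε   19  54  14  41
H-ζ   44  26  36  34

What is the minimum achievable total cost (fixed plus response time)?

Open {H-γ, H-δ, H-ε}: assign each demand point to its cheapest open site.
  C-α→H-δ 8, C-β→H-γ 11, C-γ→H-ε 14, C-δ→H-δ 18
  response time 51, fixed 23 → total 74.
Compare {H-α, H-γ, H-δ, H-ε}: response time 51 + fixed 28 = 79.
Compare {H-γ, H-δ, H-ε, H-ζ}: response time 51 + fixed 30 = 81.
Compare {H-δ, H-ε}: response time 67 + fixed 18 = 85.
All other subsets cost ≥ 79. Minimum total cost: 74.

74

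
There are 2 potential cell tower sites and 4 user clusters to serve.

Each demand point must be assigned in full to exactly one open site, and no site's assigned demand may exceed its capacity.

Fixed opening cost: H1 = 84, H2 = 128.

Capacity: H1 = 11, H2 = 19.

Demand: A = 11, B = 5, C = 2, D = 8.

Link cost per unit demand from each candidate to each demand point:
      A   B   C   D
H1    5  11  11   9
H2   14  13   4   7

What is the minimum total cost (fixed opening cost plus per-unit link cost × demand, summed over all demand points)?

Open {H1, H2}; cheapest assignment that respects the capacities:
  H1 (cap 11, load 11): A — cost 11×5 = 55
  H2 (cap 19, load 15): B, C, D — cost 5×13 + 2×4 + 8×7 = 129
  Shipping 184, fixed 212 → total 396.
  Any other capacity-feasible assignment to {H1, H2} ships for at least 184.
Total demand is 26 and no other set of sites has combined capacity ≥ 26, so {H1, H2} is the only feasible choice of open sites. Minimum: 396.

396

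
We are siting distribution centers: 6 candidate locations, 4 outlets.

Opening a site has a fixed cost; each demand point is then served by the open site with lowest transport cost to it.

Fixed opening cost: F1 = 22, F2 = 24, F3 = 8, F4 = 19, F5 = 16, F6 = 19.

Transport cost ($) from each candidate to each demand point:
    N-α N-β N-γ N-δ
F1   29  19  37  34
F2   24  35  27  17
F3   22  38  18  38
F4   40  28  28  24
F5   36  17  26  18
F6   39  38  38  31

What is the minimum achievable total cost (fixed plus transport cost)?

Open {F3, F5}: assign each demand point to its cheapest open site.
  N-α→F3 22, N-β→F5 17, N-γ→F3 18, N-δ→F5 18
  transport cost 75, fixed 24 → total 99.
Compare {F5}: transport cost 97 + fixed 16 = 113.
Compare {F3, F4, F5}: transport cost 75 + fixed 43 = 118.
Compare {F3, F5, F6}: transport cost 75 + fixed 43 = 118.
All other subsets cost ≥ 113. Minimum total cost: 99.

99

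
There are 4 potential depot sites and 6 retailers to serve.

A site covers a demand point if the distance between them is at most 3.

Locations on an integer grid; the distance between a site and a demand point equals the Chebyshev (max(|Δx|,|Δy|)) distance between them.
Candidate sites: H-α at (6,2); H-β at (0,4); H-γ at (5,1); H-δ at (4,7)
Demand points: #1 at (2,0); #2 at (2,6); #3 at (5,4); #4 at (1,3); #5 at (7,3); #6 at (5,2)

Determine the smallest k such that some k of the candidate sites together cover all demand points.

2

Coverage sets (demand points within 3 of each site):
  H-α: {#3, #5, #6}
  H-β: {#2, #4}
  H-γ: {#1, #3, #5, #6}
  H-δ: {#2, #3}
No single site covers all 6 demand points.
But {H-β, H-γ} covers everything, so the minimum is 2.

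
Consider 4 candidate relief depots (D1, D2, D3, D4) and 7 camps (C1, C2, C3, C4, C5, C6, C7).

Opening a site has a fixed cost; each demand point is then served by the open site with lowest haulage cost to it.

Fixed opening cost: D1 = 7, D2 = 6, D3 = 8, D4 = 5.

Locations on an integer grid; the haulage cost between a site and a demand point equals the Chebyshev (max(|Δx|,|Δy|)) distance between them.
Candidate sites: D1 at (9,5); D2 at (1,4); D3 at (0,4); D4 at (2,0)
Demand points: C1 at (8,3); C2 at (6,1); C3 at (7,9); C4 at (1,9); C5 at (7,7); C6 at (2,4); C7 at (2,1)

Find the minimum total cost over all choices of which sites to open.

34

Open {D1, D2}: assign each demand point to its cheapest open site.
  C1→D1 2, C2→D1 4, C3→D1 4, C4→D2 5, C5→D1 2, C6→D2 1, C7→D2 3
  haulage cost 21, fixed 13 → total 34.
Compare {D1, D3}: haulage cost 22 + fixed 15 = 37.
Compare {D1, D4}: haulage cost 25 + fixed 12 = 37.
Compare {D1, D2, D4}: haulage cost 19 + fixed 18 = 37.
All other subsets cost ≥ 37. Minimum total cost: 34.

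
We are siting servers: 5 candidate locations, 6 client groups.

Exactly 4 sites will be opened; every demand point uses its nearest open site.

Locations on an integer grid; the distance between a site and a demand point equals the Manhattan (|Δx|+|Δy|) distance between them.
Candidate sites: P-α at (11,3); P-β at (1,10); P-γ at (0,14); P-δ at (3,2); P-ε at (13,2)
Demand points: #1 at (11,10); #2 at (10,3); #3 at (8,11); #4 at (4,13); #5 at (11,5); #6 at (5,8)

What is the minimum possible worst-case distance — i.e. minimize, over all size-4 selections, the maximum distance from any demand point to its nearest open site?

8

Open {P-α, P-β, P-γ, P-δ}.
  Farthest demand point is #3 at distance 8 (to P-β); all others are ≤ 8.
With {P-α, P-β, P-γ, P-ε} the worst case is 8.
With {P-α, P-β, P-δ, P-ε} the worst case is 8.
No size-4 selection achieves below 8.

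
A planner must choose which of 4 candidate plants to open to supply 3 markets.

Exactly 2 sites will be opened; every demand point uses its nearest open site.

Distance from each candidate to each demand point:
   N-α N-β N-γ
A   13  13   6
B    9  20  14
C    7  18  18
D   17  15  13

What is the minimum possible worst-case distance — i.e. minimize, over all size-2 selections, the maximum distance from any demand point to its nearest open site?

Open {A, B}.
  Farthest demand point is N-β at distance 13 (to A); all others are ≤ 13.
With {A, C} the worst case is 13.
With {A, D} the worst case is 13.
No size-2 selection achieves below 13.

13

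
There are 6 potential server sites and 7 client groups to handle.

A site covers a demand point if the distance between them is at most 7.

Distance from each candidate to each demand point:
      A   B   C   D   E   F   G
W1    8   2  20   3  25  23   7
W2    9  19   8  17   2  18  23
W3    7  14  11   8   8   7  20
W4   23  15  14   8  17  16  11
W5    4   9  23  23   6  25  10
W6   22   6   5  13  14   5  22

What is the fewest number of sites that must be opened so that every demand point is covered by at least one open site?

3

Coverage sets (demand points within 7 of each site):
  W1: {B, D, G}
  W2: {E}
  W3: {A, F}
  W4: {}
  W5: {A, E}
  W6: {B, C, F}
No 2 sites suffice: every size-2 union leaves at least one demand point uncovered.
But {W1, W5, W6} covers everything, so the minimum is 3.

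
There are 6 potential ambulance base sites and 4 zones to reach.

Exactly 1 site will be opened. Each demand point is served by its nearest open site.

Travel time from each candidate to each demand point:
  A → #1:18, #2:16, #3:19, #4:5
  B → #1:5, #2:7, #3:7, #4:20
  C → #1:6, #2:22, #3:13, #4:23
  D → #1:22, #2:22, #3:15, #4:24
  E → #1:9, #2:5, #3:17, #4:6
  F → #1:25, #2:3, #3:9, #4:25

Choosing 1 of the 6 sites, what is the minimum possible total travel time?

37

Open {E}.
  #1→E 9, #2→E 5, #3→E 17, #4→E 6  ⇒ total 37.
Compare {B}: total 39.
Compare {A}: total 58.
No size-1 selection does better; minimum is 37.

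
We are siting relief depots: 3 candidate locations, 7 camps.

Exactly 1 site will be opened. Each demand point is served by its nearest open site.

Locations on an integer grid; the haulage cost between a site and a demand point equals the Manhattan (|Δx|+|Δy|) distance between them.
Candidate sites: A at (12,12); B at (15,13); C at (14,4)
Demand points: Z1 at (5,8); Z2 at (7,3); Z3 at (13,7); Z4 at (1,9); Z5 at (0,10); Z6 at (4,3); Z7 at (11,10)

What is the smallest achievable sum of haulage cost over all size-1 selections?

79

Open {A}.
  Z1→A 11, Z2→A 14, Z3→A 6, Z4→A 14, Z5→A 14, Z6→A 17, Z7→A 3  ⇒ total 79.
Compare {C}: total 83.
Compare {B}: total 105.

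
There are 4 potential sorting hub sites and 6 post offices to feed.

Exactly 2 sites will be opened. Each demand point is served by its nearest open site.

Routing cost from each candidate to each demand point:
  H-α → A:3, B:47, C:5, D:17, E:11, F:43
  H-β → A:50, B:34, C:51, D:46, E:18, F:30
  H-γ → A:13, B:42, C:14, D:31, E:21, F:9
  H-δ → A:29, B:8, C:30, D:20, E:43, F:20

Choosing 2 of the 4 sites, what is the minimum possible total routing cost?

Open {H-α, H-δ}.
  A→H-α 3, B→H-δ 8, C→H-α 5, D→H-α 17, E→H-α 11, F→H-δ 20  ⇒ total 64.
Compare {H-γ, H-δ}: total 85.
Compare {H-α, H-γ}: total 87.
No size-2 selection does better; minimum is 64.

64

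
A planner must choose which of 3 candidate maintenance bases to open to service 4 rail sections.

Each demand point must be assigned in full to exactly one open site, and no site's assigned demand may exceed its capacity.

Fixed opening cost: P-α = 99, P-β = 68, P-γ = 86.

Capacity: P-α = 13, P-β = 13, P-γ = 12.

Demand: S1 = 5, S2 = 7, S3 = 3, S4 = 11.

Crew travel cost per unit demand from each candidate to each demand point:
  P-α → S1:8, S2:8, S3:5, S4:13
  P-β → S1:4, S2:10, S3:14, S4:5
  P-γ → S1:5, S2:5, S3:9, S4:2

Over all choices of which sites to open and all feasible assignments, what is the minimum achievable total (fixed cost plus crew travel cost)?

366

Open {P-α, P-β, P-γ}; cheapest assignment that respects the capacities:
  P-α (cap 13, load 10): S2, S3 — cost 7×8 + 3×5 = 71
  P-β (cap 13, load 5): S1 — cost 5×4 = 20
  P-γ (cap 12, load 11): S4 — cost 11×2 = 22
  Shipping 113, fixed 253 → total 366.
  Any other capacity-feasible assignment to {P-α, P-β, P-γ} ships for at least 113.
Total demand is 26; every other set of sites either has combined capacity below 26 or cannot fit the demands without splitting one across sites, so {P-α, P-β, P-γ} is the only feasible choice of open sites. Minimum: 366.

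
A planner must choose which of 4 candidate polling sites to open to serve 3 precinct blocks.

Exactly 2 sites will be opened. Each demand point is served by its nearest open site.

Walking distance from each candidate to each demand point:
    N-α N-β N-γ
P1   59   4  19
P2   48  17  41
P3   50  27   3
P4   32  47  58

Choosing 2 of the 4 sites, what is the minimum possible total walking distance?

55

Open {P1, P4}.
  N-α→P4 32, N-β→P1 4, N-γ→P1 19  ⇒ total 55.
Compare {P1, P3}: total 57.
Compare {P3, P4}: total 62.
No size-2 selection does better; minimum is 55.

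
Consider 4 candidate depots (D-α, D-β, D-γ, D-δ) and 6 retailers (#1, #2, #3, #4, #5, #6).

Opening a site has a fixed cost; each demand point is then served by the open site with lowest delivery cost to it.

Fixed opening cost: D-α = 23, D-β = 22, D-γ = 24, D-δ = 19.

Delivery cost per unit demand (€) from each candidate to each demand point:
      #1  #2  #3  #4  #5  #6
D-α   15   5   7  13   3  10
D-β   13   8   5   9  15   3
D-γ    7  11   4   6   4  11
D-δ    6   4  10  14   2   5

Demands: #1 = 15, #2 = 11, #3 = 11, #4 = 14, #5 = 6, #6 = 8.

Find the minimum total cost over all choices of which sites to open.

357

Open {D-γ, D-δ}: assign each demand point to its cheapest open site.
  #1→D-δ 15×6=90, #2→D-δ 11×4=44, #3→D-γ 11×4=44, #4→D-γ 14×6=84, #5→D-δ 6×2=12, #6→D-δ 8×5=40
  delivery cost 314, fixed 43 → total 357.
Compare {D-β, D-γ, D-δ}: delivery cost 298 + fixed 65 = 363.
Compare {D-α, D-γ, D-δ}: delivery cost 314 + fixed 66 = 380.
Compare {D-α, D-β, D-γ, D-δ}: delivery cost 298 + fixed 88 = 386.
All other subsets cost ≥ 363. Minimum total cost: 357.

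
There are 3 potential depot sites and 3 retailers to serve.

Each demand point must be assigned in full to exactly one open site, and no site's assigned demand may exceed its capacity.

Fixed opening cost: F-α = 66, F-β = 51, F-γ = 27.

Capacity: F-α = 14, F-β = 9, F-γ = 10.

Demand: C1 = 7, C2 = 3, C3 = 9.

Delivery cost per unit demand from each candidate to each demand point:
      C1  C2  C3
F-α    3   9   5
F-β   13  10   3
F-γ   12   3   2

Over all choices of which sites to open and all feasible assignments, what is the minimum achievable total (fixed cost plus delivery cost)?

Open {F-α, F-γ}; cheapest assignment that respects the capacities:
  F-α (cap 14, load 10): C1, C2 — cost 7×3 + 3×9 = 48
  F-γ (cap 10, load 9): C3 — cost 9×2 = 18
  Shipping 66, fixed 93 → total 159.
  Any other capacity-feasible assignment to {F-α, F-γ} ships for at least 66.
Compare {F-α, F-β}: its best feasible assignment gives total 192.
Compare {F-β, F-γ}: its best feasible assignment gives total 198.
Every other set of open sites that can feasibly serve all demand totals ≥ 192 even under its best assignment. Minimum: 159.

159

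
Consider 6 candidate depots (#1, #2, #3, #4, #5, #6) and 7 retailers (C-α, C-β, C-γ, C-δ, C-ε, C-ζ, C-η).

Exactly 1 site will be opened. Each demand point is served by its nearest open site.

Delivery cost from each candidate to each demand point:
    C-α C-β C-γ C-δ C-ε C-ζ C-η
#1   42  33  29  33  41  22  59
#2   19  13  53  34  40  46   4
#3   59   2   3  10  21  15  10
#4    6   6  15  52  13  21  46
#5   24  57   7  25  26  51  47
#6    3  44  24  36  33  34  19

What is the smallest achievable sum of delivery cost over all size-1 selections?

120

Open {#3}.
  C-α→#3 59, C-β→#3 2, C-γ→#3 3, C-δ→#3 10, C-ε→#3 21, C-ζ→#3 15, C-η→#3 10  ⇒ total 120.
Compare {#4}: total 159.
Compare {#6}: total 193.
No size-1 selection does better; minimum is 120.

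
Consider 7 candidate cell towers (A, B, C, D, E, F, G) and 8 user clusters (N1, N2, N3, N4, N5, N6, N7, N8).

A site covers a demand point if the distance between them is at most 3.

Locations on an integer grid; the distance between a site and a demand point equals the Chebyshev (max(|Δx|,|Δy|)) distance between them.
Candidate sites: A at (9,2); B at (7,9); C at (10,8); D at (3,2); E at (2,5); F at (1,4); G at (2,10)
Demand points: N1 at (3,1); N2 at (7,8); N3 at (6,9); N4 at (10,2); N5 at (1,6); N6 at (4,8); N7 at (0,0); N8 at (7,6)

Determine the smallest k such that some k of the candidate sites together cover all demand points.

Coverage sets (demand points within 3 of each site):
  A: {N4}
  B: {N2, N3, N6, N8}
  C: {N2, N8}
  D: {N1, N7}
  E: {N5, N6}
  F: {N1, N5}
  G: {N6}
No 3 sites suffice: every size-3 union leaves at least one demand point uncovered.
But {A, B, D, E} covers everything, so the minimum is 4.

4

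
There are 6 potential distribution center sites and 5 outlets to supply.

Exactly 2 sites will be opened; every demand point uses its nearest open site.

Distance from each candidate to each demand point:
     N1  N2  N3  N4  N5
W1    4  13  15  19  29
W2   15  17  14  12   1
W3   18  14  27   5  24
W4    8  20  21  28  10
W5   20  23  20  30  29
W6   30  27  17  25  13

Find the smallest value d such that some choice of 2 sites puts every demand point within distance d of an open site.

14

Open {W1, W2}.
  Farthest demand point is N3 at distance 14 (to W2); all others are ≤ 14.
With {W2, W3} the worst case is 15.
With {W2, W4} the worst case is 17.
No size-2 selection achieves below 14.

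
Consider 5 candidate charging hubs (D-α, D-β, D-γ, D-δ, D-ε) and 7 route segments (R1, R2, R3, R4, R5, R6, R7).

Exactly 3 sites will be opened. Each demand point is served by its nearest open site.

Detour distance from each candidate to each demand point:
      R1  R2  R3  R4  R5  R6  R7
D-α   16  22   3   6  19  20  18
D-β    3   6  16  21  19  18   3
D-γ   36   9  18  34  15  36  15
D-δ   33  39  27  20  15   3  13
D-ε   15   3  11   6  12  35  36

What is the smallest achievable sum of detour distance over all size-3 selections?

Open {D-α, D-β, D-δ}.
  R1→D-β 3, R2→D-β 6, R3→D-α 3, R4→D-α 6, R5→D-δ 15, R6→D-δ 3, R7→D-β 3  ⇒ total 39.
Compare {D-β, D-δ, D-ε}: total 41.
Compare {D-α, D-β, D-ε}: total 48.
No size-3 selection does better; minimum is 39.

39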